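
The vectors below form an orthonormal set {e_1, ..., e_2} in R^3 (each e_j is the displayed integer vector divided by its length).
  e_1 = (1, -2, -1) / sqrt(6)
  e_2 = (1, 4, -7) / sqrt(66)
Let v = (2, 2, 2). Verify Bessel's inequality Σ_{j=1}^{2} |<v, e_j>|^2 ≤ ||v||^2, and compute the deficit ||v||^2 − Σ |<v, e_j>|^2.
Σ |<v, e_j>|^2 = 32/11; ||v||^2 = 12; deficit = 100/11

Write each e_j = u_j / sqrt(<u_j, u_j>) where u_j is the displayed integer vector. Then <v, e_j> = <v, u_j> / sqrt(<u_j, u_j>), so |<v, e_j>|^2 = <v, u_j>^2 / <u_j, u_j>.
Coefficients: <v, e_1> = -4/sqrt(6), <v, e_2> = -4/sqrt(66).
Square and sum: Σ |<v, e_j>|^2 = 32/11.
Compute ||v||^2 = v·v = 12.
Deficit = 12 − 32/11 = 100/11 ≥ 0, confirming Bessel's inequality. (The deficit equals ||v − Σ <v,e_j> e_j||^2, the squared distance from v to span{e_j}.)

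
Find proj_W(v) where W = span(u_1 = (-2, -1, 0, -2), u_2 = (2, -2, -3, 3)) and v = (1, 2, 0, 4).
proj_W(v) = (226/85, 122/85, 9/85, 223/85)

Set up U = [u_1 | ... | u_2] ∈ R^(4×2). The projector onto W = col(U) is P = U (U^T U)^(-1) U^T.
Compute U^T U =
  [9, -8]
  [-8, 26],
and U^T v = (-12, 10).
Solve U^T U · c = U^T v for the coefficients: c = (-116/85, -3/85). The projection is proj_W(v) = U c.
Check: (v - proj_W(v)) · u_1 = 0  (should be 0).
Check: (v - proj_W(v)) · u_2 = 0  (should be 0).
Result: proj_W(v) = (226/85, 122/85, 9/85, 223/85).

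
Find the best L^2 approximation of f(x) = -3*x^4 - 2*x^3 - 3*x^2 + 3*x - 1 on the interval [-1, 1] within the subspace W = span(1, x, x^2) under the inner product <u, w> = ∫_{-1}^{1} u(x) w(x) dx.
g(x) = -39*x^2/7 + 9*x/5 - 26/35

The best approximation g ∈ W is the orthogonal projection of f onto W. Writing g = a_0 + a_1 x + a_2 x^2, the coefficients solve the normal equations G · a = b where
  G_{ij} = <φ_i, φ_j> and b_i = <f, φ_i>, with φ_0 = 1, φ_1 = x, φ_2 = x^2.
G =
  [2, 0, 2/3]
  [0, 2/3, 0]
  [2/3, 0, 2/5],
b = (-26/5, 6/5, -286/105).
Solving gives a_0 = -26/35, a_1 = 9/5, a_2 = -39/7, so
  g(x) = -39*x^2/7 + 9*x/5 - 26/35.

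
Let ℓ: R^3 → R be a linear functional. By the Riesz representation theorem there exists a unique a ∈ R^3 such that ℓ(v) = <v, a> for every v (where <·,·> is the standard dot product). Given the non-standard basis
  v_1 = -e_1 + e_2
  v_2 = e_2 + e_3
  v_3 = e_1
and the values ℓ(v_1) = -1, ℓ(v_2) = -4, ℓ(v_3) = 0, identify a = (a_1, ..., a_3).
a = (0, -1, -3)

Write a = (a_1, ..., a_3) in the standard basis. For each basis vector v_i, ℓ(v_i) = <v_i, a> is a linear equation in the a_j's. Collect the n equations into a matrix system V a = ℓ, where row i of V is v_i (expressed in the standard basis). Since V is invertible (lower-triangular with 1s on the diagonal, up to permutation), solve by back-substitution:
  V =
[[-1, 1, 0],
 [0, 1, 1],
 [1, 0, 0]]
  V a = (-1, -4, 0)
Solving gives a = (0, -1, -3).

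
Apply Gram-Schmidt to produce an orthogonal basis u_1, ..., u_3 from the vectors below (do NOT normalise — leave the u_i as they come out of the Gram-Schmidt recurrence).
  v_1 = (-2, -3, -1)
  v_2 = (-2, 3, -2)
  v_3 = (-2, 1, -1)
Orthogonal basis:
  u_1 = (-2, -3, -1)
  u_2 = (-17/7, 33/14, -31/14)
  u_3 = (-72/229, 16/229, 96/229)

Apply the Gram-Schmidt recurrence
  u_1 = v_1
  u_i = v_i − Σ_{j<i} ((v_i · u_j) / (u_j · u_j)) · u_j.

Step by step this gives:
  u_1 = (-2, -3, -1)
  u_2 = (-17/7, 33/14, -31/14)
  u_3 = (-72/229, 16/229, 96/229)

Orthogonality check:
  u_2 · u_1 = 0 (should be 0)
  u_3 · u_1 = 0 (should be 0)
  u_3 · u_2 = 0 (should be 0)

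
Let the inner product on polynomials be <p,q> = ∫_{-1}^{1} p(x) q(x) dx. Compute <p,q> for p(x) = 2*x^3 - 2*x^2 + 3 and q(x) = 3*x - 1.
<p,q> = -34/15

Expand the product: p(x)·q(x) = 6*x^4 - 8*x^3 + 2*x^2 + 9*x - 3.
∫_{-1}^{1} of each monomial x^k gives [2/(k+1) if k even, 0 if k odd]. Integrating term-by-term (or equivalently evaluating the antiderivative F(x) = 6*x^5/5 - 2*x^4 + 2*x^3/3 + 9*x^2/2 - 3*x at the endpoints):
  F(1) − F(−1) = 41/30 − (109/30) = -34/15.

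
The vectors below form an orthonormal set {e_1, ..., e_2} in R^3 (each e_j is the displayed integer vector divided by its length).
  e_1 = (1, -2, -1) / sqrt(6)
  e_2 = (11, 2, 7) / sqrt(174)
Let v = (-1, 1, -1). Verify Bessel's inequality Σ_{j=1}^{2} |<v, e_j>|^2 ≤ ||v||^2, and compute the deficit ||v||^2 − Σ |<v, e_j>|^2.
Σ |<v, e_j>|^2 = 62/29; ||v||^2 = 3; deficit = 25/29

Write each e_j = u_j / sqrt(<u_j, u_j>) where u_j is the displayed integer vector. Then <v, e_j> = <v, u_j> / sqrt(<u_j, u_j>), so |<v, e_j>|^2 = <v, u_j>^2 / <u_j, u_j>.
Coefficients: <v, e_1> = -2/sqrt(6), <v, e_2> = -16/sqrt(174).
Square and sum: Σ |<v, e_j>|^2 = 62/29.
Compute ||v||^2 = v·v = 3.
Deficit = 3 − 62/29 = 25/29 ≥ 0, confirming Bessel's inequality. (The deficit equals ||v − Σ <v,e_j> e_j||^2, the squared distance from v to span{e_j}.)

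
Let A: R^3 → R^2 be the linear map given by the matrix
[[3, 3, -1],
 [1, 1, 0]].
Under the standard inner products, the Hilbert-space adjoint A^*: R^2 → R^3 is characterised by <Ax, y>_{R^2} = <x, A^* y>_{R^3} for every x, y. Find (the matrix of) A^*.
A^* = A^T =
[[3, 1],
 [3, 1],
 [-1, 0]]

For real matrices with standard dot products, the defining identity <Ax, y> = <x, A^* y> gives (Ax)^T y = x^T (A^*) y, i.e. x^T A^T y = x^T (A^*) y. Since this holds for all x, y, we must have A^* = A^T. Therefore
A^* =
[[3, 1],
 [3, 1],
 [-1, 0]].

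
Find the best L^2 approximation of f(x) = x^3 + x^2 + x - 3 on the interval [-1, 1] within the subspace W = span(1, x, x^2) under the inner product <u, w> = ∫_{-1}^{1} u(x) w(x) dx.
g(x) = x^2 + 8*x/5 - 3

The best approximation g ∈ W is the orthogonal projection of f onto W. Writing g = a_0 + a_1 x + a_2 x^2, the coefficients solve the normal equations G · a = b where
  G_{ij} = <φ_i, φ_j> and b_i = <f, φ_i>, with φ_0 = 1, φ_1 = x, φ_2 = x^2.
G =
  [2, 0, 2/3]
  [0, 2/3, 0]
  [2/3, 0, 2/5],
b = (-16/3, 16/15, -8/5).
Solving gives a_0 = -3, a_1 = 8/5, a_2 = 1, so
  g(x) = x^2 + 8*x/5 - 3.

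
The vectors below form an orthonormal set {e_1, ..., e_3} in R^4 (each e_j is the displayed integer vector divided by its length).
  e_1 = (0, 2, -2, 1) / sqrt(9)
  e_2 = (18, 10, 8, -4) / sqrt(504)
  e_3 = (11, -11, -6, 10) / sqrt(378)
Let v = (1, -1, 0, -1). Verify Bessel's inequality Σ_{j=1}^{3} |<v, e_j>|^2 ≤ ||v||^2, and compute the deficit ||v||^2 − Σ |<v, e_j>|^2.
Σ |<v, e_j>|^2 = 5/3; ||v||^2 = 3; deficit = 4/3

Write each e_j = u_j / sqrt(<u_j, u_j>) where u_j is the displayed integer vector. Then <v, e_j> = <v, u_j> / sqrt(<u_j, u_j>), so |<v, e_j>|^2 = <v, u_j>^2 / <u_j, u_j>.
Coefficients: <v, e_1> = -3/sqrt(9), <v, e_2> = 12/sqrt(504), <v, e_3> = 12/sqrt(378).
Square and sum: Σ |<v, e_j>|^2 = 5/3.
Compute ||v||^2 = v·v = 3.
Deficit = 3 − 5/3 = 4/3 ≥ 0, confirming Bessel's inequality. (The deficit equals ||v − Σ <v,e_j> e_j||^2, the squared distance from v to span{e_j}.)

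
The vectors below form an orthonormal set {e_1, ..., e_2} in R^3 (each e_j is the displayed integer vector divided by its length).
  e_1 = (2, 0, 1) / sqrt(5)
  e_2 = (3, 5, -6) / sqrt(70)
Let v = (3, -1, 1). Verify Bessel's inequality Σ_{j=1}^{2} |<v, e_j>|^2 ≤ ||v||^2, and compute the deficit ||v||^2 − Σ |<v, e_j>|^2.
Σ |<v, e_j>|^2 = 69/7; ||v||^2 = 11; deficit = 8/7

Write each e_j = u_j / sqrt(<u_j, u_j>) where u_j is the displayed integer vector. Then <v, e_j> = <v, u_j> / sqrt(<u_j, u_j>), so |<v, e_j>|^2 = <v, u_j>^2 / <u_j, u_j>.
Coefficients: <v, e_1> = 7/sqrt(5), <v, e_2> = -2/sqrt(70).
Square and sum: Σ |<v, e_j>|^2 = 69/7.
Compute ||v||^2 = v·v = 11.
Deficit = 11 − 69/7 = 8/7 ≥ 0, confirming Bessel's inequality. (The deficit equals ||v − Σ <v,e_j> e_j||^2, the squared distance from v to span{e_j}.)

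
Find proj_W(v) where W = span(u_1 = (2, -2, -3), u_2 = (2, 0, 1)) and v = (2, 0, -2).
proj_W(v) = (12/7, -8/7, -10/7)

Set up U = [u_1 | ... | u_2] ∈ R^(3×2). The projector onto W = col(U) is P = U (U^T U)^(-1) U^T.
Compute U^T U =
  [17, 1]
  [1, 5],
and U^T v = (10, 2).
Solve U^T U · c = U^T v for the coefficients: c = (4/7, 2/7). The projection is proj_W(v) = U c.
Check: (v - proj_W(v)) · u_1 = 0  (should be 0).
Check: (v - proj_W(v)) · u_2 = 0  (should be 0).
Result: proj_W(v) = (12/7, -8/7, -10/7).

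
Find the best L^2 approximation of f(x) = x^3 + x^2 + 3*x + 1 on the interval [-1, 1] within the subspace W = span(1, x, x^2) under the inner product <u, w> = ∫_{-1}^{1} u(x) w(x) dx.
g(x) = x^2 + 18*x/5 + 1

The best approximation g ∈ W is the orthogonal projection of f onto W. Writing g = a_0 + a_1 x + a_2 x^2, the coefficients solve the normal equations G · a = b where
  G_{ij} = <φ_i, φ_j> and b_i = <f, φ_i>, with φ_0 = 1, φ_1 = x, φ_2 = x^2.
G =
  [2, 0, 2/3]
  [0, 2/3, 0]
  [2/3, 0, 2/5],
b = (8/3, 12/5, 16/15).
Solving gives a_0 = 1, a_1 = 18/5, a_2 = 1, so
  g(x) = x^2 + 18*x/5 + 1.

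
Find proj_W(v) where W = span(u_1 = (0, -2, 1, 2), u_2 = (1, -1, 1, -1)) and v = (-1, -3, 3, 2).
proj_W(v) = (2/5, -16/5, 9/5, 12/5)

Set up U = [u_1 | ... | u_2] ∈ R^(4×2). The projector onto W = col(U) is P = U (U^T U)^(-1) U^T.
Compute U^T U =
  [9, 1]
  [1, 4],
and U^T v = (13, 3).
Solve U^T U · c = U^T v for the coefficients: c = (7/5, 2/5). The projection is proj_W(v) = U c.
Check: (v - proj_W(v)) · u_1 = 0  (should be 0).
Check: (v - proj_W(v)) · u_2 = 0  (should be 0).
Result: proj_W(v) = (2/5, -16/5, 9/5, 12/5).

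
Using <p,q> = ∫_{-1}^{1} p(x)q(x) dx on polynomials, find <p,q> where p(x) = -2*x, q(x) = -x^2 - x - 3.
<p,q> = 4/3

Expand the product: p(x)·q(x) = 2*x^3 + 2*x^2 + 6*x.
∫_{-1}^{1} of each monomial x^k gives [2/(k+1) if k even, 0 if k odd]. Integrating term-by-term (or equivalently evaluating the antiderivative F(x) = x^4/2 + 2*x^3/3 + 3*x^2 at the endpoints):
  F(1) − F(−1) = 25/6 − (17/6) = 4/3.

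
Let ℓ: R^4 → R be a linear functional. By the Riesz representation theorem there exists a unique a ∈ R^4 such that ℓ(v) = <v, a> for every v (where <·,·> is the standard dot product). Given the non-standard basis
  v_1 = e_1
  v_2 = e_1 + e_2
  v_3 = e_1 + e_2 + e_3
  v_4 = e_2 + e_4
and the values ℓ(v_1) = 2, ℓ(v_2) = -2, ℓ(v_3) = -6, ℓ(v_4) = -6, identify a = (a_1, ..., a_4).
a = (2, -4, -4, -2)

Write a = (a_1, ..., a_4) in the standard basis. For each basis vector v_i, ℓ(v_i) = <v_i, a> is a linear equation in the a_j's. Collect the n equations into a matrix system V a = ℓ, where row i of V is v_i (expressed in the standard basis). Since V is invertible (lower-triangular with 1s on the diagonal, up to permutation), solve by back-substitution:
  V =
[[1, 0, 0, 0],
 [1, 1, 0, 0],
 [1, 1, 1, 0],
 [0, 1, 0, 1]]
  V a = (2, -2, -6, -6)
Solving gives a = (2, -4, -4, -2).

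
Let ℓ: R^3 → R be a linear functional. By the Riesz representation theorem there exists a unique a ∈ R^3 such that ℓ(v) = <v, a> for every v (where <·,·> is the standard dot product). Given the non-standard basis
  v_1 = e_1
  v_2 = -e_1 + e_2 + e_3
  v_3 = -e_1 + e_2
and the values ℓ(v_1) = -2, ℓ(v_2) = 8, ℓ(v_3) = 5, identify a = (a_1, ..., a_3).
a = (-2, 3, 3)

Write a = (a_1, ..., a_3) in the standard basis. For each basis vector v_i, ℓ(v_i) = <v_i, a> is a linear equation in the a_j's. Collect the n equations into a matrix system V a = ℓ, where row i of V is v_i (expressed in the standard basis). Since V is invertible (lower-triangular with 1s on the diagonal, up to permutation), solve by back-substitution:
  V =
[[1, 0, 0],
 [-1, 1, 1],
 [-1, 1, 0]]
  V a = (-2, 8, 5)
Solving gives a = (-2, 3, 3).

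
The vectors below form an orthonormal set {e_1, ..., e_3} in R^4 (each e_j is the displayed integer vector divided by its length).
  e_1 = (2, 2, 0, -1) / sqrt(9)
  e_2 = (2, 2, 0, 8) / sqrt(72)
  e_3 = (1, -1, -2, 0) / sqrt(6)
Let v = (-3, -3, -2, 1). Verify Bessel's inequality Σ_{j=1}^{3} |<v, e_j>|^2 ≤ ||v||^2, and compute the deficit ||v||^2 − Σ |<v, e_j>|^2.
Σ |<v, e_j>|^2 = 65/3; ||v||^2 = 23; deficit = 4/3

Write each e_j = u_j / sqrt(<u_j, u_j>) where u_j is the displayed integer vector. Then <v, e_j> = <v, u_j> / sqrt(<u_j, u_j>), so |<v, e_j>|^2 = <v, u_j>^2 / <u_j, u_j>.
Coefficients: <v, e_1> = -13/sqrt(9), <v, e_2> = -4/sqrt(72), <v, e_3> = 4/sqrt(6).
Square and sum: Σ |<v, e_j>|^2 = 65/3.
Compute ||v||^2 = v·v = 23.
Deficit = 23 − 65/3 = 4/3 ≥ 0, confirming Bessel's inequality. (The deficit equals ||v − Σ <v,e_j> e_j||^2, the squared distance from v to span{e_j}.)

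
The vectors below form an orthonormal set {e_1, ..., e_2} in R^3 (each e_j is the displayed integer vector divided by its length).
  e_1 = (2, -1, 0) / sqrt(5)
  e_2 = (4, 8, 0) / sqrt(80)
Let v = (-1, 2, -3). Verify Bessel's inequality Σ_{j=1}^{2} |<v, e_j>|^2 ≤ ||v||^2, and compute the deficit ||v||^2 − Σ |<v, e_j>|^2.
Σ |<v, e_j>|^2 = 5; ||v||^2 = 14; deficit = 9

Write each e_j = u_j / sqrt(<u_j, u_j>) where u_j is the displayed integer vector. Then <v, e_j> = <v, u_j> / sqrt(<u_j, u_j>), so |<v, e_j>|^2 = <v, u_j>^2 / <u_j, u_j>.
Coefficients: <v, e_1> = -4/sqrt(5), <v, e_2> = 12/sqrt(80).
Square and sum: Σ |<v, e_j>|^2 = 5.
Compute ||v||^2 = v·v = 14.
Deficit = 14 − 5 = 9 ≥ 0, confirming Bessel's inequality. (The deficit equals ||v − Σ <v,e_j> e_j||^2, the squared distance from v to span{e_j}.)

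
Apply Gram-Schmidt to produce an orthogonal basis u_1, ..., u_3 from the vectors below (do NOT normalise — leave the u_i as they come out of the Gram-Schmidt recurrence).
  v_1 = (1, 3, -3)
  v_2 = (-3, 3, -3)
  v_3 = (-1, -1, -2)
Orthogonal basis:
  u_1 = (1, 3, -3)
  u_2 = (-72/19, 12/19, -12/19)
  u_3 = (0, -3/2, -3/2)

Apply the Gram-Schmidt recurrence
  u_1 = v_1
  u_i = v_i − Σ_{j<i} ((v_i · u_j) / (u_j · u_j)) · u_j.

Step by step this gives:
  u_1 = (1, 3, -3)
  u_2 = (-72/19, 12/19, -12/19)
  u_3 = (0, -3/2, -3/2)

Orthogonality check:
  u_2 · u_1 = 0 (should be 0)
  u_3 · u_1 = 0 (should be 0)
  u_3 · u_2 = 0 (should be 0)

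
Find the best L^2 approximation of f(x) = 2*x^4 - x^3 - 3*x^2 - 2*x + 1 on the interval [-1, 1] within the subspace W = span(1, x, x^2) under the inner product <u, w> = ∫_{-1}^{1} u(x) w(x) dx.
g(x) = -9*x^2/7 - 13*x/5 + 29/35

The best approximation g ∈ W is the orthogonal projection of f onto W. Writing g = a_0 + a_1 x + a_2 x^2, the coefficients solve the normal equations G · a = b where
  G_{ij} = <φ_i, φ_j> and b_i = <f, φ_i>, with φ_0 = 1, φ_1 = x, φ_2 = x^2.
G =
  [2, 0, 2/3]
  [0, 2/3, 0]
  [2/3, 0, 2/5],
b = (4/5, -26/15, 4/105).
Solving gives a_0 = 29/35, a_1 = -13/5, a_2 = -9/7, so
  g(x) = -9*x^2/7 - 13*x/5 + 29/35.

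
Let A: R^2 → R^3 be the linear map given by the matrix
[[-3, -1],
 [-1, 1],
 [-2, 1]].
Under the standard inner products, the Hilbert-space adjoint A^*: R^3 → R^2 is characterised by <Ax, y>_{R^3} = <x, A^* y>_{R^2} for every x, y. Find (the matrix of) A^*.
A^* = A^T =
[[-3, -1, -2],
 [-1, 1, 1]]

For real matrices with standard dot products, the defining identity <Ax, y> = <x, A^* y> gives (Ax)^T y = x^T (A^*) y, i.e. x^T A^T y = x^T (A^*) y. Since this holds for all x, y, we must have A^* = A^T. Therefore
A^* =
[[-3, -1, -2],
 [-1, 1, 1]].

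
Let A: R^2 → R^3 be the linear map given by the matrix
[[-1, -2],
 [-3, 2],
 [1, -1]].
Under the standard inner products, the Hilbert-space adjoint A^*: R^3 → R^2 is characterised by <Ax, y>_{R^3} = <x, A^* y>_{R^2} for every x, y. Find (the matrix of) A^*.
A^* = A^T =
[[-1, -3, 1],
 [-2, 2, -1]]

For real matrices with standard dot products, the defining identity <Ax, y> = <x, A^* y> gives (Ax)^T y = x^T (A^*) y, i.e. x^T A^T y = x^T (A^*) y. Since this holds for all x, y, we must have A^* = A^T. Therefore
A^* =
[[-1, -3, 1],
 [-2, 2, -1]].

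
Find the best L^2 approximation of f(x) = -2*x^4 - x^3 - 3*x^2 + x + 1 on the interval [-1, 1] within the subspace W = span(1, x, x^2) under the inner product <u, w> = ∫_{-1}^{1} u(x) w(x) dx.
g(x) = -33*x^2/7 + 2*x/5 + 41/35

The best approximation g ∈ W is the orthogonal projection of f onto W. Writing g = a_0 + a_1 x + a_2 x^2, the coefficients solve the normal equations G · a = b where
  G_{ij} = <φ_i, φ_j> and b_i = <f, φ_i>, with φ_0 = 1, φ_1 = x, φ_2 = x^2.
G =
  [2, 0, 2/3]
  [0, 2/3, 0]
  [2/3, 0, 2/5],
b = (-4/5, 4/15, -116/105).
Solving gives a_0 = 41/35, a_1 = 2/5, a_2 = -33/7, so
  g(x) = -33*x^2/7 + 2*x/5 + 41/35.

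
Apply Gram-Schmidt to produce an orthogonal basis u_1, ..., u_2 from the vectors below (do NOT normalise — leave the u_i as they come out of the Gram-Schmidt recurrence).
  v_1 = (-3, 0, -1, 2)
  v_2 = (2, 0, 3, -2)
Orthogonal basis:
  u_1 = (-3, 0, -1, 2)
  u_2 = (-11/14, 0, 29/14, -1/7)

Apply the Gram-Schmidt recurrence
  u_1 = v_1
  u_i = v_i − Σ_{j<i} ((v_i · u_j) / (u_j · u_j)) · u_j.

Step by step this gives:
  u_1 = (-3, 0, -1, 2)
  u_2 = (-11/14, 0, 29/14, -1/7)

Orthogonality check:
  u_2 · u_1 = 0 (should be 0)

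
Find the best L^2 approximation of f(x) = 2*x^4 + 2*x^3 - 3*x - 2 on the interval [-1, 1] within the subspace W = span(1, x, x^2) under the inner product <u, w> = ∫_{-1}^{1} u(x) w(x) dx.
g(x) = 12*x^2/7 - 9*x/5 - 76/35

The best approximation g ∈ W is the orthogonal projection of f onto W. Writing g = a_0 + a_1 x + a_2 x^2, the coefficients solve the normal equations G · a = b where
  G_{ij} = <φ_i, φ_j> and b_i = <f, φ_i>, with φ_0 = 1, φ_1 = x, φ_2 = x^2.
G =
  [2, 0, 2/3]
  [0, 2/3, 0]
  [2/3, 0, 2/5],
b = (-16/5, -6/5, -16/21).
Solving gives a_0 = -76/35, a_1 = -9/5, a_2 = 12/7, so
  g(x) = 12*x^2/7 - 9*x/5 - 76/35.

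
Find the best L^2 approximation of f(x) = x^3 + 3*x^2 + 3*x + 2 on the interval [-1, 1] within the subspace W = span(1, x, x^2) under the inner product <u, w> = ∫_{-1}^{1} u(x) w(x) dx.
g(x) = 3*x^2 + 18*x/5 + 2

The best approximation g ∈ W is the orthogonal projection of f onto W. Writing g = a_0 + a_1 x + a_2 x^2, the coefficients solve the normal equations G · a = b where
  G_{ij} = <φ_i, φ_j> and b_i = <f, φ_i>, with φ_0 = 1, φ_1 = x, φ_2 = x^2.
G =
  [2, 0, 2/3]
  [0, 2/3, 0]
  [2/3, 0, 2/5],
b = (6, 12/5, 38/15).
Solving gives a_0 = 2, a_1 = 18/5, a_2 = 3, so
  g(x) = 3*x^2 + 18*x/5 + 2.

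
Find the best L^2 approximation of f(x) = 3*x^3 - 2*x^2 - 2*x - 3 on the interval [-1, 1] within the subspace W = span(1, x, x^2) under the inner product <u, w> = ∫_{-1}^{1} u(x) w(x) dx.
g(x) = -2*x^2 - x/5 - 3

The best approximation g ∈ W is the orthogonal projection of f onto W. Writing g = a_0 + a_1 x + a_2 x^2, the coefficients solve the normal equations G · a = b where
  G_{ij} = <φ_i, φ_j> and b_i = <f, φ_i>, with φ_0 = 1, φ_1 = x, φ_2 = x^2.
G =
  [2, 0, 2/3]
  [0, 2/3, 0]
  [2/3, 0, 2/5],
b = (-22/3, -2/15, -14/5).
Solving gives a_0 = -3, a_1 = -1/5, a_2 = -2, so
  g(x) = -2*x^2 - x/5 - 3.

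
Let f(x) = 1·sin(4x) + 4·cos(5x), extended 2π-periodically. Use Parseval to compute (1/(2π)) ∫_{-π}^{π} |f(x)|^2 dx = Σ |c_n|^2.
Σ |c_n|^2 = 17/2

Expand |f|^2 and use orthogonality of {sin(nx), cos(mx)} on [-π, π]:
  ∫_{-π}^{π} sin(nx)^2 dx = π, ∫ cos(mx)^2 dx = π, and cross terms integrate to 0.
So ∫_{-π}^{π} f(x)^2 dx = 1^2 · π + 4^2 · π = (1 + 16)π.
Divide by 2π: (1 + 16)/2 = 17/2.
By Parseval, this equals Σ |c_n|^2.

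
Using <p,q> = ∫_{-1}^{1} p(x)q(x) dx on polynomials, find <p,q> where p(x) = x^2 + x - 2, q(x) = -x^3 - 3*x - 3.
<p,q> = 38/5

Expand the product: p(x)·q(x) = -x^5 - x^4 - x^3 - 6*x^2 + 3*x + 6.
∫_{-1}^{1} of each monomial x^k gives [2/(k+1) if k even, 0 if k odd]. Integrating term-by-term (or equivalently evaluating the antiderivative F(x) = -x^6/6 - x^5/5 - x^4/4 - 2*x^3 + 3*x^2/2 + 6*x at the endpoints):
  F(1) − F(−1) = 293/60 − (-163/60) = 38/5.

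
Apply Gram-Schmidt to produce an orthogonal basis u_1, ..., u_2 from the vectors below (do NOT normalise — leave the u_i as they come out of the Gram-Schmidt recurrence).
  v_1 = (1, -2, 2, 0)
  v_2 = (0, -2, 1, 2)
Orthogonal basis:
  u_1 = (1, -2, 2, 0)
  u_2 = (-2/3, -2/3, -1/3, 2)

Apply the Gram-Schmidt recurrence
  u_1 = v_1
  u_i = v_i − Σ_{j<i} ((v_i · u_j) / (u_j · u_j)) · u_j.

Step by step this gives:
  u_1 = (1, -2, 2, 0)
  u_2 = (-2/3, -2/3, -1/3, 2)

Orthogonality check:
  u_2 · u_1 = 0 (should be 0)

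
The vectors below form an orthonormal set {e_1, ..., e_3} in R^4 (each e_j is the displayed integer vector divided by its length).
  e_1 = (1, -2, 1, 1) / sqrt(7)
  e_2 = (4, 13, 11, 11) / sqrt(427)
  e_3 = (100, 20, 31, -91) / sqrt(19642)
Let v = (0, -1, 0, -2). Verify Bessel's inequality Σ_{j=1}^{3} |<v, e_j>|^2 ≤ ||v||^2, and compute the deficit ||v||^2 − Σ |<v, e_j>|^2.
Σ |<v, e_j>|^2 = 677/161; ||v||^2 = 5; deficit = 128/161

Write each e_j = u_j / sqrt(<u_j, u_j>) where u_j is the displayed integer vector. Then <v, e_j> = <v, u_j> / sqrt(<u_j, u_j>), so |<v, e_j>|^2 = <v, u_j>^2 / <u_j, u_j>.
Coefficients: <v, e_1> = 0/sqrt(7), <v, e_2> = -35/sqrt(427), <v, e_3> = 162/sqrt(19642).
Square and sum: Σ |<v, e_j>|^2 = 677/161.
Compute ||v||^2 = v·v = 5.
Deficit = 5 − 677/161 = 128/161 ≥ 0, confirming Bessel's inequality. (The deficit equals ||v − Σ <v,e_j> e_j||^2, the squared distance from v to span{e_j}.)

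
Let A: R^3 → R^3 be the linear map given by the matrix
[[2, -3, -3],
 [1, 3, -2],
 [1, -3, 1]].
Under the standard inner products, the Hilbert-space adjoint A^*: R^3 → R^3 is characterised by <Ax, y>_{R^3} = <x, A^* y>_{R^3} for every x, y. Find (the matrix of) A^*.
A^* = A^T =
[[2, 1, 1],
 [-3, 3, -3],
 [-3, -2, 1]]

For real matrices with standard dot products, the defining identity <Ax, y> = <x, A^* y> gives (Ax)^T y = x^T (A^*) y, i.e. x^T A^T y = x^T (A^*) y. Since this holds for all x, y, we must have A^* = A^T. Therefore
A^* =
[[2, 1, 1],
 [-3, 3, -3],
 [-3, -2, 1]].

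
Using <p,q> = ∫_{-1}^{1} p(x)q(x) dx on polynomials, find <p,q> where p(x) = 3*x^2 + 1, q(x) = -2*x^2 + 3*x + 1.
<p,q> = 4/15

Expand the product: p(x)·q(x) = -6*x^4 + 9*x^3 + x^2 + 3*x + 1.
∫_{-1}^{1} of each monomial x^k gives [2/(k+1) if k even, 0 if k odd]. Integrating term-by-term (or equivalently evaluating the antiderivative F(x) = -6*x^5/5 + 9*x^4/4 + x^3/3 + 3*x^2/2 + x at the endpoints):
  F(1) − F(−1) = 233/60 − (217/60) = 4/15.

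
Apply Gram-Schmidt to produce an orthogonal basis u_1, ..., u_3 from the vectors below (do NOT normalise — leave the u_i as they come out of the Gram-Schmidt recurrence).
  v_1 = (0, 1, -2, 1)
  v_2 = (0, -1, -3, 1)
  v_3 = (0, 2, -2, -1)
Orthogonal basis:
  u_1 = (0, 1, -2, 1)
  u_2 = (0, -2, -1, 0)
  u_3 = (0, 11/30, -11/15, -11/6)

Apply the Gram-Schmidt recurrence
  u_1 = v_1
  u_i = v_i − Σ_{j<i} ((v_i · u_j) / (u_j · u_j)) · u_j.

Step by step this gives:
  u_1 = (0, 1, -2, 1)
  u_2 = (0, -2, -1, 0)
  u_3 = (0, 11/30, -11/15, -11/6)

Orthogonality check:
  u_2 · u_1 = 0 (should be 0)
  u_3 · u_1 = 0 (should be 0)
  u_3 · u_2 = 0 (should be 0)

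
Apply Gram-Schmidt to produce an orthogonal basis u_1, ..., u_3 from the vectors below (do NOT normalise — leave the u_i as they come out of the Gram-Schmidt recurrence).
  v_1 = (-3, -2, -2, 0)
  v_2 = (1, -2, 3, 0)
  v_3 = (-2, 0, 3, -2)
Orthogonal basis:
  u_1 = (-3, -2, -2, 0)
  u_2 = (2/17, -44/17, 41/17, 0)
  u_3 = (-440/213, 308/213, 352/213, -2)

Apply the Gram-Schmidt recurrence
  u_1 = v_1
  u_i = v_i − Σ_{j<i} ((v_i · u_j) / (u_j · u_j)) · u_j.

Step by step this gives:
  u_1 = (-3, -2, -2, 0)
  u_2 = (2/17, -44/17, 41/17, 0)
  u_3 = (-440/213, 308/213, 352/213, -2)

Orthogonality check:
  u_2 · u_1 = 0 (should be 0)
  u_3 · u_1 = 0 (should be 0)
  u_3 · u_2 = 0 (should be 0)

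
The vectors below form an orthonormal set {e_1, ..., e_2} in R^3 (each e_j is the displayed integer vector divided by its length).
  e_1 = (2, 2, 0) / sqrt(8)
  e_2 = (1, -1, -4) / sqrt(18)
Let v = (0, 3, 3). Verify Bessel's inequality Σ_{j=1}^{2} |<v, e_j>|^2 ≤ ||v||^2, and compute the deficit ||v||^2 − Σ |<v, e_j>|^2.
Σ |<v, e_j>|^2 = 17; ||v||^2 = 18; deficit = 1

Write each e_j = u_j / sqrt(<u_j, u_j>) where u_j is the displayed integer vector. Then <v, e_j> = <v, u_j> / sqrt(<u_j, u_j>), so |<v, e_j>|^2 = <v, u_j>^2 / <u_j, u_j>.
Coefficients: <v, e_1> = 6/sqrt(8), <v, e_2> = -15/sqrt(18).
Square and sum: Σ |<v, e_j>|^2 = 17.
Compute ||v||^2 = v·v = 18.
Deficit = 18 − 17 = 1 ≥ 0, confirming Bessel's inequality. (The deficit equals ||v − Σ <v,e_j> e_j||^2, the squared distance from v to span{e_j}.)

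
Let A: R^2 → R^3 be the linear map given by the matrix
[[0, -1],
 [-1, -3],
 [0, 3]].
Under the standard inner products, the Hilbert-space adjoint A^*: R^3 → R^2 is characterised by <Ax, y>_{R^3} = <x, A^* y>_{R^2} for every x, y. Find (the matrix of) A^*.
A^* = A^T =
[[0, -1, 0],
 [-1, -3, 3]]

For real matrices with standard dot products, the defining identity <Ax, y> = <x, A^* y> gives (Ax)^T y = x^T (A^*) y, i.e. x^T A^T y = x^T (A^*) y. Since this holds for all x, y, we must have A^* = A^T. Therefore
A^* =
[[0, -1, 0],
 [-1, -3, 3]].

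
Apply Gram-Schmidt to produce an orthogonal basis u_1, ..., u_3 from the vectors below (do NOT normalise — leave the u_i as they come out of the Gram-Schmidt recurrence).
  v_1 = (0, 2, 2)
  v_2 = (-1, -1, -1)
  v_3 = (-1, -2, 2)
Orthogonal basis:
  u_1 = (0, 2, 2)
  u_2 = (-1, 0, 0)
  u_3 = (0, -2, 2)

Apply the Gram-Schmidt recurrence
  u_1 = v_1
  u_i = v_i − Σ_{j<i} ((v_i · u_j) / (u_j · u_j)) · u_j.

Step by step this gives:
  u_1 = (0, 2, 2)
  u_2 = (-1, 0, 0)
  u_3 = (0, -2, 2)

Orthogonality check:
  u_2 · u_1 = 0 (should be 0)
  u_3 · u_1 = 0 (should be 0)
  u_3 · u_2 = 0 (should be 0)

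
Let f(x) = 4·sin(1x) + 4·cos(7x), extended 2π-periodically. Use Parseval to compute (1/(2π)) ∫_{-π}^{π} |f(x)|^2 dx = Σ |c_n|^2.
Σ |c_n|^2 = 16

Expand |f|^2 and use orthogonality of {sin(nx), cos(mx)} on [-π, π]:
  ∫_{-π}^{π} sin(nx)^2 dx = π, ∫ cos(mx)^2 dx = π, and cross terms integrate to 0.
So ∫_{-π}^{π} f(x)^2 dx = 4^2 · π + 4^2 · π = (16 + 16)π.
Divide by 2π: (16 + 16)/2 = 16.
By Parseval, this equals Σ |c_n|^2.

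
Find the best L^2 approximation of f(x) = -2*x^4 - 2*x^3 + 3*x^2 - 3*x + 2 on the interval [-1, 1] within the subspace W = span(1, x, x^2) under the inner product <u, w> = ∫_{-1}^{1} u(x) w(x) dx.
g(x) = 9*x^2/7 - 21*x/5 + 76/35

The best approximation g ∈ W is the orthogonal projection of f onto W. Writing g = a_0 + a_1 x + a_2 x^2, the coefficients solve the normal equations G · a = b where
  G_{ij} = <φ_i, φ_j> and b_i = <f, φ_i>, with φ_0 = 1, φ_1 = x, φ_2 = x^2.
G =
  [2, 0, 2/3]
  [0, 2/3, 0]
  [2/3, 0, 2/5],
b = (26/5, -14/5, 206/105).
Solving gives a_0 = 76/35, a_1 = -21/5, a_2 = 9/7, so
  g(x) = 9*x^2/7 - 21*x/5 + 76/35.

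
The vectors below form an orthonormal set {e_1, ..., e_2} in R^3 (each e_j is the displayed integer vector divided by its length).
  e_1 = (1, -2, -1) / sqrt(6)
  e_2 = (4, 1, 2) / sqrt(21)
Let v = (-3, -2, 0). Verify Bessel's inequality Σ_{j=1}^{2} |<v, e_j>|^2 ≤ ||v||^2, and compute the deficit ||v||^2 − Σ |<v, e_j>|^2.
Σ |<v, e_j>|^2 = 19/2; ||v||^2 = 13; deficit = 7/2

Write each e_j = u_j / sqrt(<u_j, u_j>) where u_j is the displayed integer vector. Then <v, e_j> = <v, u_j> / sqrt(<u_j, u_j>), so |<v, e_j>|^2 = <v, u_j>^2 / <u_j, u_j>.
Coefficients: <v, e_1> = 1/sqrt(6), <v, e_2> = -14/sqrt(21).
Square and sum: Σ |<v, e_j>|^2 = 19/2.
Compute ||v||^2 = v·v = 13.
Deficit = 13 − 19/2 = 7/2 ≥ 0, confirming Bessel's inequality. (The deficit equals ||v − Σ <v,e_j> e_j||^2, the squared distance from v to span{e_j}.)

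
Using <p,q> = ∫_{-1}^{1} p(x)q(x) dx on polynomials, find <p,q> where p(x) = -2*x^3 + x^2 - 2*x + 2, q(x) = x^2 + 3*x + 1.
<p,q> = 0

Expand the product: p(x)·q(x) = -2*x^5 - 5*x^4 - x^3 - 3*x^2 + 4*x + 2.
∫_{-1}^{1} of each monomial x^k gives [2/(k+1) if k even, 0 if k odd]. Integrating term-by-term (or equivalently evaluating the antiderivative F(x) = -x^6/3 - x^5 - x^4/4 - x^3 + 2*x^2 + 2*x at the endpoints):
  F(1) − F(−1) = 17/12 − (17/12) = 0.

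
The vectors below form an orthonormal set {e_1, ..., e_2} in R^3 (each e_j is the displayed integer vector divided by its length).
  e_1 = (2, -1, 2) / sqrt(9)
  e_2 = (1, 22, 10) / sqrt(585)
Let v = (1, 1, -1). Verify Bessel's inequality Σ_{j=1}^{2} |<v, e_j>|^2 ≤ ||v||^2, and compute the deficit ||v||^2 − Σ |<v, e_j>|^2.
Σ |<v, e_j>|^2 = 2/5; ||v||^2 = 3; deficit = 13/5

Write each e_j = u_j / sqrt(<u_j, u_j>) where u_j is the displayed integer vector. Then <v, e_j> = <v, u_j> / sqrt(<u_j, u_j>), so |<v, e_j>|^2 = <v, u_j>^2 / <u_j, u_j>.
Coefficients: <v, e_1> = -1/sqrt(9), <v, e_2> = 13/sqrt(585).
Square and sum: Σ |<v, e_j>|^2 = 2/5.
Compute ||v||^2 = v·v = 3.
Deficit = 3 − 2/5 = 13/5 ≥ 0, confirming Bessel's inequality. (The deficit equals ||v − Σ <v,e_j> e_j||^2, the squared distance from v to span{e_j}.)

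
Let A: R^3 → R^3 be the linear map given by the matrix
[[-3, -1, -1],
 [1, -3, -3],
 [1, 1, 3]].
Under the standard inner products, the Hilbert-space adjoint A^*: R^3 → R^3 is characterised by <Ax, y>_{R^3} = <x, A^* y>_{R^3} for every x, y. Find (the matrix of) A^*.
A^* = A^T =
[[-3, 1, 1],
 [-1, -3, 1],
 [-1, -3, 3]]

For real matrices with standard dot products, the defining identity <Ax, y> = <x, A^* y> gives (Ax)^T y = x^T (A^*) y, i.e. x^T A^T y = x^T (A^*) y. Since this holds for all x, y, we must have A^* = A^T. Therefore
A^* =
[[-3, 1, 1],
 [-1, -3, 1],
 [-1, -3, 3]].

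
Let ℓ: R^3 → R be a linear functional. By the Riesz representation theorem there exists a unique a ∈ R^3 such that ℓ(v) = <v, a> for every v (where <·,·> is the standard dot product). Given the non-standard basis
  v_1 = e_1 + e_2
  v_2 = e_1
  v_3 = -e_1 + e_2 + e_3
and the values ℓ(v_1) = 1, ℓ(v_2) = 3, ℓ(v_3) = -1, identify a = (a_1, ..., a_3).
a = (3, -2, 4)

Write a = (a_1, ..., a_3) in the standard basis. For each basis vector v_i, ℓ(v_i) = <v_i, a> is a linear equation in the a_j's. Collect the n equations into a matrix system V a = ℓ, where row i of V is v_i (expressed in the standard basis). Since V is invertible (lower-triangular with 1s on the diagonal, up to permutation), solve by back-substitution:
  V =
[[1, 1, 0],
 [1, 0, 0],
 [-1, 1, 1]]
  V a = (1, 3, -1)
Solving gives a = (3, -2, 4).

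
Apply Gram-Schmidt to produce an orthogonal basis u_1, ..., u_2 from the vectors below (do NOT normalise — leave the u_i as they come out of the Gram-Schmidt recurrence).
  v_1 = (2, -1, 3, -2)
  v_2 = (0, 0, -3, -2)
Orthogonal basis:
  u_1 = (2, -1, 3, -2)
  u_2 = (5/9, -5/18, -13/6, -23/9)

Apply the Gram-Schmidt recurrence
  u_1 = v_1
  u_i = v_i − Σ_{j<i} ((v_i · u_j) / (u_j · u_j)) · u_j.

Step by step this gives:
  u_1 = (2, -1, 3, -2)
  u_2 = (5/9, -5/18, -13/6, -23/9)

Orthogonality check:
  u_2 · u_1 = 0 (should be 0)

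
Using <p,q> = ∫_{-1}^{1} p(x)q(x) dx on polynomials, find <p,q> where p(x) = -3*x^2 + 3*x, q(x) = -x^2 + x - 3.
<p,q> = 46/5

Expand the product: p(x)·q(x) = 3*x^4 - 6*x^3 + 12*x^2 - 9*x.
∫_{-1}^{1} of each monomial x^k gives [2/(k+1) if k even, 0 if k odd]. Integrating term-by-term (or equivalently evaluating the antiderivative F(x) = 3*x^5/5 - 3*x^4/2 + 4*x^3 - 9*x^2/2 at the endpoints):
  F(1) − F(−1) = -7/5 − (-53/5) = 46/5.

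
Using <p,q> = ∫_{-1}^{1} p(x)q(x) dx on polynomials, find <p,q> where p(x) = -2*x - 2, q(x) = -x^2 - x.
<p,q> = 8/3

Expand the product: p(x)·q(x) = 2*x^3 + 4*x^2 + 2*x.
∫_{-1}^{1} of each monomial x^k gives [2/(k+1) if k even, 0 if k odd]. Integrating term-by-term (or equivalently evaluating the antiderivative F(x) = x^4/2 + 4*x^3/3 + x^2 at the endpoints):
  F(1) − F(−1) = 17/6 − (1/6) = 8/3.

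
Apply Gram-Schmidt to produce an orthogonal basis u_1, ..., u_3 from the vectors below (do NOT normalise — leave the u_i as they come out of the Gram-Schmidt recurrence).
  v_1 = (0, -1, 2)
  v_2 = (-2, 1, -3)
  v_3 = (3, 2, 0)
Orthogonal basis:
  u_1 = (0, -1, 2)
  u_2 = (-2, -2/5, -1/5)
  u_3 = (-5/21, 20/21, 10/21)

Apply the Gram-Schmidt recurrence
  u_1 = v_1
  u_i = v_i − Σ_{j<i} ((v_i · u_j) / (u_j · u_j)) · u_j.

Step by step this gives:
  u_1 = (0, -1, 2)
  u_2 = (-2, -2/5, -1/5)
  u_3 = (-5/21, 20/21, 10/21)

Orthogonality check:
  u_2 · u_1 = 0 (should be 0)
  u_3 · u_1 = 0 (should be 0)
  u_3 · u_2 = 0 (should be 0)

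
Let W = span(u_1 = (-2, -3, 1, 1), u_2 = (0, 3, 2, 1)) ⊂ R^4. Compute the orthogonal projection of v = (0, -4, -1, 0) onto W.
proj_W(v) = (-70/87, -107/29, -109/87, -37/87)

Set up U = [u_1 | ... | u_2] ∈ R^(4×2). The projector onto W = col(U) is P = U (U^T U)^(-1) U^T.
Compute U^T U =
  [15, -6]
  [-6, 14],
and U^T v = (11, -14).
Solve U^T U · c = U^T v for the coefficients: c = (35/87, -24/29). The projection is proj_W(v) = U c.
Check: (v - proj_W(v)) · u_1 = 0  (should be 0).
Check: (v - proj_W(v)) · u_2 = 0  (should be 0).
Result: proj_W(v) = (-70/87, -107/29, -109/87, -37/87).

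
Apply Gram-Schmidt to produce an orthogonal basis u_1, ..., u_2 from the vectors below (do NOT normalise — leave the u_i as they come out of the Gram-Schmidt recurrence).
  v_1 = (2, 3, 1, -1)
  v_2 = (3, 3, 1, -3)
Orthogonal basis:
  u_1 = (2, 3, 1, -1)
  u_2 = (7/15, -4/5, -4/15, -26/15)

Apply the Gram-Schmidt recurrence
  u_1 = v_1
  u_i = v_i − Σ_{j<i} ((v_i · u_j) / (u_j · u_j)) · u_j.

Step by step this gives:
  u_1 = (2, 3, 1, -1)
  u_2 = (7/15, -4/5, -4/15, -26/15)

Orthogonality check:
  u_2 · u_1 = 0 (should be 0)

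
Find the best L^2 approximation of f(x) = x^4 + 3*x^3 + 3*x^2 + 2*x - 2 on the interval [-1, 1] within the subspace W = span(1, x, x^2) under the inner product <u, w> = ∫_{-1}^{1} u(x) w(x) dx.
g(x) = 27*x^2/7 + 19*x/5 - 73/35

The best approximation g ∈ W is the orthogonal projection of f onto W. Writing g = a_0 + a_1 x + a_2 x^2, the coefficients solve the normal equations G · a = b where
  G_{ij} = <φ_i, φ_j> and b_i = <f, φ_i>, with φ_0 = 1, φ_1 = x, φ_2 = x^2.
G =
  [2, 0, 2/3]
  [0, 2/3, 0]
  [2/3, 0, 2/5],
b = (-8/5, 38/15, 16/105).
Solving gives a_0 = -73/35, a_1 = 19/5, a_2 = 27/7, so
  g(x) = 27*x^2/7 + 19*x/5 - 73/35.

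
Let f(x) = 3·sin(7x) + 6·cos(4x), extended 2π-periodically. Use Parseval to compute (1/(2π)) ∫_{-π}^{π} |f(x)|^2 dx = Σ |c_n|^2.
Σ |c_n|^2 = 45/2

Expand |f|^2 and use orthogonality of {sin(nx), cos(mx)} on [-π, π]:
  ∫_{-π}^{π} sin(nx)^2 dx = π, ∫ cos(mx)^2 dx = π, and cross terms integrate to 0.
So ∫_{-π}^{π} f(x)^2 dx = 3^2 · π + 6^2 · π = (9 + 36)π.
Divide by 2π: (9 + 36)/2 = 45/2.
By Parseval, this equals Σ |c_n|^2.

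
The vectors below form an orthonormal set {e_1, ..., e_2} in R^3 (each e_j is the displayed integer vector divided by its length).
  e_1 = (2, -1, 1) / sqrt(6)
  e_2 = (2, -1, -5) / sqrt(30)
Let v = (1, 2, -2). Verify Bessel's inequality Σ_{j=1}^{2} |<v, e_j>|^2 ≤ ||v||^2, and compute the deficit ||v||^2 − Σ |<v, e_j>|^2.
Σ |<v, e_j>|^2 = 4; ||v||^2 = 9; deficit = 5

Write each e_j = u_j / sqrt(<u_j, u_j>) where u_j is the displayed integer vector. Then <v, e_j> = <v, u_j> / sqrt(<u_j, u_j>), so |<v, e_j>|^2 = <v, u_j>^2 / <u_j, u_j>.
Coefficients: <v, e_1> = -2/sqrt(6), <v, e_2> = 10/sqrt(30).
Square and sum: Σ |<v, e_j>|^2 = 4.
Compute ||v||^2 = v·v = 9.
Deficit = 9 − 4 = 5 ≥ 0, confirming Bessel's inequality. (The deficit equals ||v − Σ <v,e_j> e_j||^2, the squared distance from v to span{e_j}.)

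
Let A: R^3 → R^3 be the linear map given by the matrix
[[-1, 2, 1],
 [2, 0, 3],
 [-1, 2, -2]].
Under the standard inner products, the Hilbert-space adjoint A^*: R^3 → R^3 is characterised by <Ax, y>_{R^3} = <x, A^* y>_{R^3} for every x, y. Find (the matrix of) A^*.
A^* = A^T =
[[-1, 2, -1],
 [2, 0, 2],
 [1, 3, -2]]

For real matrices with standard dot products, the defining identity <Ax, y> = <x, A^* y> gives (Ax)^T y = x^T (A^*) y, i.e. x^T A^T y = x^T (A^*) y. Since this holds for all x, y, we must have A^* = A^T. Therefore
A^* =
[[-1, 2, -1],
 [2, 0, 2],
 [1, 3, -2]].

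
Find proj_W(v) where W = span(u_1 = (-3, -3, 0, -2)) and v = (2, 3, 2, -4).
proj_W(v) = (21/22, 21/22, 0, 7/11)

Set up U = [u_1 | ... | u_1] ∈ R^(4×1). The projector onto W = col(U) is P = U (U^T U)^(-1) U^T.
Compute U^T U =
  [22],
and U^T v = (-7).
Solve U^T U · c = U^T v for the coefficients: c = (-7/22). The projection is proj_W(v) = U c.
Check: (v - proj_W(v)) · u_1 = 0  (should be 0).
Result: proj_W(v) = (21/22, 21/22, 0, 7/11).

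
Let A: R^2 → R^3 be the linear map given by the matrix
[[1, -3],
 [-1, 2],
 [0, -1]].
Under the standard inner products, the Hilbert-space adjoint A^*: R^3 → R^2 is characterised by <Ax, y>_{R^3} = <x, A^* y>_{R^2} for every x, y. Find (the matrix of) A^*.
A^* = A^T =
[[1, -1, 0],
 [-3, 2, -1]]

For real matrices with standard dot products, the defining identity <Ax, y> = <x, A^* y> gives (Ax)^T y = x^T (A^*) y, i.e. x^T A^T y = x^T (A^*) y. Since this holds for all x, y, we must have A^* = A^T. Therefore
A^* =
[[1, -1, 0],
 [-3, 2, -1]].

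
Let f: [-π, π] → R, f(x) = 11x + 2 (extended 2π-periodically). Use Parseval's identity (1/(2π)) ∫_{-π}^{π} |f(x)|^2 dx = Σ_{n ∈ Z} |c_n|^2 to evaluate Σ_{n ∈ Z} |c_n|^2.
Σ |c_n|^2 = 121π^2/3 + 4

Expand and integrate term by term over [-π, π]:
  ∫ (11x)^2 dx = 121·(2π^3/3); ∫ 2·11·(2)·x dx = 0 (odd integrand); ∫ 2^2 dx = 4·2π.
So (1/(2π)) ∫_{-π}^{π} (11x + 2)^2 dx = 121π^2/3 + 4 = 121π^2/3 + 4.
Parseval ⇒ Σ |c_n|^2 = 121π^2/3 + 4.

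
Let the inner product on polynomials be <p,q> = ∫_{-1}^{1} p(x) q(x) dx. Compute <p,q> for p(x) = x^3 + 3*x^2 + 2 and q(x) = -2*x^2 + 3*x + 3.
<p,q> = 212/15

Expand the product: p(x)·q(x) = -2*x^5 - 3*x^4 + 12*x^3 + 5*x^2 + 6*x + 6.
∫_{-1}^{1} of each monomial x^k gives [2/(k+1) if k even, 0 if k odd]. Integrating term-by-term (or equivalently evaluating the antiderivative F(x) = -x^6/3 - 3*x^5/5 + 3*x^4 + 5*x^3/3 + 3*x^2 + 6*x at the endpoints):
  F(1) − F(−1) = 191/15 − (-7/5) = 212/15.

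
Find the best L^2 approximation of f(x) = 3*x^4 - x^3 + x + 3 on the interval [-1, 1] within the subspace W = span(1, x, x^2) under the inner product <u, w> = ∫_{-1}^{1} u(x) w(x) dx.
g(x) = 18*x^2/7 + 2*x/5 + 96/35

The best approximation g ∈ W is the orthogonal projection of f onto W. Writing g = a_0 + a_1 x + a_2 x^2, the coefficients solve the normal equations G · a = b where
  G_{ij} = <φ_i, φ_j> and b_i = <f, φ_i>, with φ_0 = 1, φ_1 = x, φ_2 = x^2.
G =
  [2, 0, 2/3]
  [0, 2/3, 0]
  [2/3, 0, 2/5],
b = (36/5, 4/15, 20/7).
Solving gives a_0 = 96/35, a_1 = 2/5, a_2 = 18/7, so
  g(x) = 18*x^2/7 + 2*x/5 + 96/35.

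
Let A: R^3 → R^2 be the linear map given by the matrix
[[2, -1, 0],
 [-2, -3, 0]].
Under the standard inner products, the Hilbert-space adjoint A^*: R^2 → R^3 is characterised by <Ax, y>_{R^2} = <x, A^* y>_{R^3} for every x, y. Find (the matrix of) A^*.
A^* = A^T =
[[2, -2],
 [-1, -3],
 [0, 0]]

For real matrices with standard dot products, the defining identity <Ax, y> = <x, A^* y> gives (Ax)^T y = x^T (A^*) y, i.e. x^T A^T y = x^T (A^*) y. Since this holds for all x, y, we must have A^* = A^T. Therefore
A^* =
[[2, -2],
 [-1, -3],
 [0, 0]].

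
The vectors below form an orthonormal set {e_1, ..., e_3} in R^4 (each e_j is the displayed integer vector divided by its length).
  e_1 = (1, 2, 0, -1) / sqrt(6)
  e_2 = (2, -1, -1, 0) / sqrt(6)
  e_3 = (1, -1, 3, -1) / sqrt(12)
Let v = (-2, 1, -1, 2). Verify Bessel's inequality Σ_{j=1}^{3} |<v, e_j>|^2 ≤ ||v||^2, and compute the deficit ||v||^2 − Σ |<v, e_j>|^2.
Σ |<v, e_j>|^2 = 26/3; ||v||^2 = 10; deficit = 4/3

Write each e_j = u_j / sqrt(<u_j, u_j>) where u_j is the displayed integer vector. Then <v, e_j> = <v, u_j> / sqrt(<u_j, u_j>), so |<v, e_j>|^2 = <v, u_j>^2 / <u_j, u_j>.
Coefficients: <v, e_1> = -2/sqrt(6), <v, e_2> = -4/sqrt(6), <v, e_3> = -8/sqrt(12).
Square and sum: Σ |<v, e_j>|^2 = 26/3.
Compute ||v||^2 = v·v = 10.
Deficit = 10 − 26/3 = 4/3 ≥ 0, confirming Bessel's inequality. (The deficit equals ||v − Σ <v,e_j> e_j||^2, the squared distance from v to span{e_j}.)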